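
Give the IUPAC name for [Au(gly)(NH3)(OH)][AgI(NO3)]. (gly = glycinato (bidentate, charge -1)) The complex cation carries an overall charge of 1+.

ammine(glycinato)hydroxogold(III) iodonitratoargentate(I)

The complex cation is given as 1+; its ligand charges sum to -2, so Au = +3.
A 1:1 salt means the anion carries the equal and opposite charge, 1−.
Anion: ligand charges sum to -2; for the ion to be 1−, Ag = +1.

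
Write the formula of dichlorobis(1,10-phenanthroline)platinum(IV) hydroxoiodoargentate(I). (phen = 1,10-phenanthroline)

Cation [Pt…]: ligand charges -2, Pt(IV) ⇒ ion charge 2+.
Anion [Ag…]: ligand charges -2, Ag(I) ⇒ ion charge 1−.
One 2+ cation requires 2 of the 1− anion.

[PtCl2(phen)2][AgI(OH)]2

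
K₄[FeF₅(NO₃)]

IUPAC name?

The 4 potassium counter-ions carry a total charge of +4, so each complex ion is 4−.
Ligand charges: 1×nitrato (-1 each), 5×fluoro (-1 each); total -6. So Fe + (-6) = 4−, giving Fe = +2.
Ligands are named alphabetically: fluoro before nitrato.
The complex ion is anionic, so iron takes the -ate form ferrate(II).

potassium pentafluoronitratoferrate(II)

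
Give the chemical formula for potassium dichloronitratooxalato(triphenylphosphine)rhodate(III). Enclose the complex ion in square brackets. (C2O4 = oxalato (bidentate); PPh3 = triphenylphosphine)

K2[Rh(C2O4)Cl2(NO3)(PPh3)]

Ligands: 1 oxalato (C2O4, -2), 1 triphenylphosphine (PPh3, neutral), 1 nitrato (NO3, -1), 2 chloro (Cl, -1). Ligand charge sum = -5.
With Rh in oxidation state +3, the complex ion is [Rh...]^2−.
Charge balance with potassium (+1) requires 1 complex ion per 2 potassium.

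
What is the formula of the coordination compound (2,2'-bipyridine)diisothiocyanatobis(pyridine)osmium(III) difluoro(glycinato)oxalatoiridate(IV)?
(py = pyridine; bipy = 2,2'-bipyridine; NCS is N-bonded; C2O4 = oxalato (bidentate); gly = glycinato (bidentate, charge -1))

[Os(bipy)(NCS)2(py)2][Ir(C2O4)F2(gly)]

Cation [Os…]: ligand charges -2, Os(III) ⇒ ion charge 1+.
Anion [Ir…]: ligand charges -5, Ir(IV) ⇒ ion charge 1−.
One 1+ cation balances one 1− anion.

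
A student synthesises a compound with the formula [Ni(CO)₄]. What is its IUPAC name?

There is no counter-ion, so the complex is neutral overall.
Ligand charges: 4×carbonyl (neutral); total 0. So Ni + (0) = 0, giving Ni = 0.

tetracarbonylnickel(0)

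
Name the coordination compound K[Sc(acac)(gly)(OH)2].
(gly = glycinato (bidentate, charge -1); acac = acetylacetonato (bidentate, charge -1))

potassium (acetylacetonato)(glycinato)dihydroxoscandate(III)

The 1 potassium counter-ion carries a total charge of +1, so each complex ion is 1−.
Ligand charges: 1×glycinato (-1 each), 2×hydroxo (-1 each), 1×acetylacetonato (-1 each); total -4. So Sc + (-4) = 1−, giving Sc = +3.
The complex ion is anionic, so scandium takes the -ate form scandate(III).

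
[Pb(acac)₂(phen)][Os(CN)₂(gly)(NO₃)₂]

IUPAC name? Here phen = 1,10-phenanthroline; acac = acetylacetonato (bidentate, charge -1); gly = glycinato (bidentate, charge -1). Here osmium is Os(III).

bis(acetylacetonato)(1,10-phenanthroline)lead(IV) dicyano(glycinato)dinitratoosmate(III)

Both ions are complex: the cation is named first with the plain metal name, the anion second with the -ate form; each ion's ligands are alphabetised independently.
Os is given as +3; the anion's ligand charges sum to -5, so the complex anion is 2−.
A 1:1 salt means the cation carries the equal and opposite charge, 2+.
Cation: ligand charges sum to -2; for the ion to be 2+, Pb = +4.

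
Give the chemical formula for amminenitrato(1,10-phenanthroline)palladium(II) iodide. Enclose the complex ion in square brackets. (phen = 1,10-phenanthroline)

[Pd(NH3)(NO3)(phen)]I

Ligands: 1 1,10-phenanthroline (phen, neutral), 1 ammine (NH3, neutral), 1 nitrato (NO3, -1). Ligand charge sum = -1.
With Pd in oxidation state +2, the complex ion is [Pd...]^1+.
Charge balance with iodide (-1) requires 1 complex ion per 1 iodide.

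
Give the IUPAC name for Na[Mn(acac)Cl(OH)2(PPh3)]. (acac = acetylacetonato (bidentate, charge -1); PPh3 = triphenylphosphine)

The 1 sodium counter-ion carries a total charge of +1, so each complex ion is 1−.
Ligand charges: 1×acetylacetonato (-1 each), 1×chloro (-1 each), 2×hydroxo (-1 each), 1×triphenylphosphine (neutral); total -4. So Mn + (-4) = 1−, giving Mn = +3.
Ligands are named alphabetically: acetylacetonato before chloro before hydroxo before triphenylphosphine.
The complex ion is anionic, so manganese takes the -ate form manganate(III).

sodium (acetylacetonato)chlorodihydroxo(triphenylphosphine)manganate(III)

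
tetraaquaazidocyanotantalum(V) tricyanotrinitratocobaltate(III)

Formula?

[Ta(CN)(H2O)4(N3)][Co(CN)3(NO3)3]

Cation [Ta…]: ligand charges -2, Ta(V) ⇒ ion charge 3+.
Anion [Co…]: ligand charges -6, Co(III) ⇒ ion charge 3−.
One 3+ cation balances one 3− anion.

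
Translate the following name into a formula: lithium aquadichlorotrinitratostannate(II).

Li3[SnCl2(H2O)(NO3)3]

Ligands: 2 chloro (Cl, -1), 1 aqua (H2O, neutral), 3 nitrato (NO3, -1). Ligand charge sum = -5.
With Sn in oxidation state +2, the complex ion is [Sn...]^3−.
Charge balance with lithium (+1) requires 1 complex ion per 3 lithium.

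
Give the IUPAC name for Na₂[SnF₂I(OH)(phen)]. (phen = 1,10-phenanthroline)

sodium difluorohydroxoiodo(1,10-phenanthroline)stannate(II)

The 2 sodium counter-ions carry a total charge of +2, so each complex ion is 2−.
Ligand charges: 1×hydroxo (-1 each), 1×1,10-phenanthroline (neutral), 1×iodo (-1 each), 2×fluoro (-1 each); total -4. So Sn + (-4) = 2−, giving Sn = +2.
The complex ion is anionic, so tin takes the -ate form stannate(II).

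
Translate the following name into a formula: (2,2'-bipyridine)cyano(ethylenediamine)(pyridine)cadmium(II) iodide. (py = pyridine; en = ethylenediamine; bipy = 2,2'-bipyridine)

Ligands: 1 pyridine (py, neutral), 1 cyano (CN, -1), 1 ethylenediamine (en, neutral), 1 2,2'-bipyridine (bipy, neutral). Ligand charge sum = -1.
Charge balance with iodide (-1) requires 1 complex ion per 1 iodide.

[Cd(bipy)(CN)(en)(py)]I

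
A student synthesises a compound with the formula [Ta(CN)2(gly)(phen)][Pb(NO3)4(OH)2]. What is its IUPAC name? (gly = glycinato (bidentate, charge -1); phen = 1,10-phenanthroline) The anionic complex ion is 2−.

dicyano(glycinato)(1,10-phenanthroline)tantalum(V) dihydroxotetranitratoplumbate(IV)

Both ions are complex: the cation is named first with the plain metal name, the anion second with the -ate form; each ion's ligands are alphabetised independently.
The complex anion is given as 2−; its ligand charges sum to -6, so Pb = +4.
A 1:1 salt means the cation carries the equal and opposite charge, 2+.
Cation: ligand charges sum to -3; for the ion to be 2+, Ta = +5.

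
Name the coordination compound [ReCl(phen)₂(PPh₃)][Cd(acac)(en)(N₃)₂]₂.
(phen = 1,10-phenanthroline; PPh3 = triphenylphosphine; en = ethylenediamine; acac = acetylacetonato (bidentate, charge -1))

Cadmium is always +2 in its complexes; the anion's ligand charges sum to -3, so the complex anion is 1−.
With 2 anions per cation, the cation must be 2×1 = 2+.
Cation: ligand charges sum to -1; for the ion to be 2+, Re = +3.

chlorobis(1,10-phenanthroline)(triphenylphosphine)rhenium(III) (acetylacetonato)diazido(ethylenediamine)cadmate(II)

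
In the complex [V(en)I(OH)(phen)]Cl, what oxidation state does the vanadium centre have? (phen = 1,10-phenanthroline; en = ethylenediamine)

+3

1 chloride outside the brackets (-1 each) → the complex ion is 1+.
Ligand charges: 1×I = -1; 1×OH = -1; 1×phen neutral; 1×en neutral; sum -2.
V + (-2) = 1+ ⇒ V is +3.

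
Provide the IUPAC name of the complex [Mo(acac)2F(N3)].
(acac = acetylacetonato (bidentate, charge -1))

There is no counter-ion, so the complex is neutral overall.
Ligand charges: 1×azido (-1 each), 1×fluoro (-1 each), 2×acetylacetonato (-1 each); total -4. So Mo + (-4) = 0, giving Mo = +4.
Ligands are named alphabetically: acetylacetonato before azido before fluoro.

bis(acetylacetonato)azidofluoromolybdenum(IV)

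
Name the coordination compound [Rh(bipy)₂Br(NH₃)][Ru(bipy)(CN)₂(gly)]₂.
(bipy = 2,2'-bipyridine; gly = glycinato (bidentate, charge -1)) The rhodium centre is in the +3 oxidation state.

amminebis(2,2'-bipyridine)bromorhodium(III) (2,2'-bipyridine)dicyano(glycinato)ruthenate(II)

Both ions are complex: the cation is named first with the plain metal name, the anion second with the -ate form; each ion's ligands are alphabetised independently.
Rh is given as +3; the cation's ligand charges sum to -1, so the complex cation is 2+.
With 2 anions per cation, each anion must be 2/2 = 1−.
Anion: ligand charges sum to -3; for the ion to be 1−, Ru = +2.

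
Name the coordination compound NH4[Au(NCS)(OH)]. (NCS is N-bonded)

ammonium hydroxoisothiocyanatoaurate(I)

The 1 ammonium counter-ion carries a total charge of +1, so each complex ion is 1−.
Ligand charges: 1×isothiocyanato (-1 each), 1×hydroxo (-1 each); total -2. So Au + (-2) = 1−, giving Au = +1.
The complex ion is anionic, so gold takes the -ate form aurate(I).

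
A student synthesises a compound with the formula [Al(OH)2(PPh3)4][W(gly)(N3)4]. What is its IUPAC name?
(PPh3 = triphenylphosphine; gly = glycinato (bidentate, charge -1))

dihydroxotetrakis(triphenylphosphine)aluminium(III) tetraazido(glycinato)tungstate(IV)

Aluminium is always +3 in its complexes; the cation's ligand charges sum to -2, so the complex cation is 1+.
A 1:1 salt means the anion carries the equal and opposite charge, 1−.
Anion: ligand charges sum to -5; for the ion to be 1−, W = +4.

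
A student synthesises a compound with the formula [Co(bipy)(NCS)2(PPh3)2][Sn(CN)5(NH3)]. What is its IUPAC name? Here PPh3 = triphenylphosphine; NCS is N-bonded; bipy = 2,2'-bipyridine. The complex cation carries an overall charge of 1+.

The complex cation is given as 1+; its ligand charges sum to -2, so Co = +3.
A 1:1 salt means the anion carries the equal and opposite charge, 1−.
Anion: ligand charges sum to -5; for the ion to be 1−, Sn = +4.

(2,2'-bipyridine)diisothiocyanatobis(triphenylphosphine)cobalt(III) amminepentacyanostannate(IV)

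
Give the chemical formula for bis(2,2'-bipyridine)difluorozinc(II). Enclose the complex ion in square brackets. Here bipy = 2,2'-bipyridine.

Ligands: 2 fluoro (F, -1), 2 2,2'-bipyridine (bipy, neutral). Ligand charge sum = -2.
With Zn in oxidation state +2, the complex ion is [Zn...].

[Zn(bipy)2F2]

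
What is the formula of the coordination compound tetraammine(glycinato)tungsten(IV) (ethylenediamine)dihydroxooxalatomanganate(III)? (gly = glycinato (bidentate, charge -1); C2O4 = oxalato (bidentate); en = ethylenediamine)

Cation [W…]: ligand charges -1, W(IV) ⇒ ion charge 3+.
Anion [Mn…]: ligand charges -4, Mn(III) ⇒ ion charge 1−.
One 3+ cation requires 3 of the 1− anion.

[W(gly)(NH3)4][Mn(C2O4)(en)(OH)2]3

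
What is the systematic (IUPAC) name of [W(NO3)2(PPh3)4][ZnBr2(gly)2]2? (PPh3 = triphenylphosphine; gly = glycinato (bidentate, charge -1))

dinitratotetrakis(triphenylphosphine)tungsten(VI) dibromobis(glycinato)zincate(II)

Zinc is always +2 in its complexes; the anion's ligand charges sum to -4, so the complex anion is 2−.
With 2 anions per cation, the cation must be 2×2 = 4+.
Cation: ligand charges sum to -2; for the ion to be 4+, W = +6.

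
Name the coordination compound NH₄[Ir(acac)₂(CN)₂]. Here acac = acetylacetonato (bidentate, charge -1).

ammonium bis(acetylacetonato)dicyanoiridate(III)

The 1 ammonium counter-ion carries a total charge of +1, so each complex ion is 1−.
Ligand charges: 2×cyano (-1 each), 2×acetylacetonato (-1 each); total -4. So Ir + (-4) = 1−, giving Ir = +3.
Ligands are named alphabetically: acetylacetonato before cyano.
The complex ion is anionic, so iridium takes the -ate form iridate(III).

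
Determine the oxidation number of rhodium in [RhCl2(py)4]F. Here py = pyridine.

1 fluoride outside the brackets (-1 each) → the complex ion is 1+.
Ligand charges: 4×py neutral; 2×Cl = -2; sum -2.
Rh + (-2) = 1+ ⇒ Rh is +3.

+3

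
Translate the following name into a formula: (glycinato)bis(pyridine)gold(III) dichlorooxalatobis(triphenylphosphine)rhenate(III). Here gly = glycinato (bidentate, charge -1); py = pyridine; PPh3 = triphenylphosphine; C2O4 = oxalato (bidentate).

[Au(gly)(py)2][Re(C2O4)Cl2(PPh3)2]2

Cation [Au…]: ligand charges -1, Au(III) ⇒ ion charge 2+.
Anion [Re…]: ligand charges -4, Re(III) ⇒ ion charge 1−.
One 2+ cation requires 2 of the 1− anion.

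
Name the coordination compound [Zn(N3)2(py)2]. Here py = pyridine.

There is no counter-ion, so the complex is neutral overall.
Ligand charges: 2×pyridine (neutral), 2×azido (-1 each); total -2. So Zn + (-2) = 0, giving Zn = +2.
Ligands are named alphabetically: azido before pyridine.

diazidobis(pyridine)zinc(II)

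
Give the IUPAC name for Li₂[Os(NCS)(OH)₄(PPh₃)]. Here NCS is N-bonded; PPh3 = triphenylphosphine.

The 2 lithium counter-ions carry a total charge of +2, so each complex ion is 2−.
Ligand charges: 1×isothiocyanato (-1 each), 1×triphenylphosphine (neutral), 4×hydroxo (-1 each); total -5. So Os + (-5) = 2−, giving Os = +3.
Ligands are named alphabetically: hydroxo before isothiocyanato before triphenylphosphine.
The complex ion is anionic, so osmium takes the -ate form osmate(III).

lithium tetrahydroxoisothiocyanato(triphenylphosphine)osmate(III)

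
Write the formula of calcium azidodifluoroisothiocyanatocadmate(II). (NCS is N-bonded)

Ligands: 1 isothiocyanato (NCS, -1), 2 fluoro (F, -1), 1 azido (N3, -1). Ligand charge sum = -4.
With Cd in oxidation state +2, the complex ion is [Cd...]^2−.
Charge balance with calcium (+2) requires 1 complex ion per 1 calcium.

Ca[CdF2(N3)(NCS)]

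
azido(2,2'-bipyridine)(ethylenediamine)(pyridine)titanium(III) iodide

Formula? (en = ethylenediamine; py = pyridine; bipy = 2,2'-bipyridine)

[Ti(bipy)(en)(N3)(py)]I2

Ligands: 1 azido (N3, -1), 1 ethylenediamine (en, neutral), 1 pyridine (py, neutral), 1 2,2'-bipyridine (bipy, neutral). Ligand charge sum = -1.
With Ti in oxidation state +3, the complex ion is [Ti...]^2+.
Charge balance with iodide (-1) requires 1 complex ion per 2 iodide.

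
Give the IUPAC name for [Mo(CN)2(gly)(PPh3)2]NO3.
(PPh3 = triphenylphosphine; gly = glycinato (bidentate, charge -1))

dicyano(glycinato)bis(triphenylphosphine)molybdenum(IV) nitrate

The 1 nitrate counter-ion carries a total charge of -1, so each complex ion is 1+.
Ligand charges: 2×triphenylphosphine (neutral), 1×glycinato (-1 each), 2×cyano (-1 each); total -3. So Mo + (-3) = 1+, giving Mo = +4.
Ligands are named alphabetically: cyano before glycinato before triphenylphosphine.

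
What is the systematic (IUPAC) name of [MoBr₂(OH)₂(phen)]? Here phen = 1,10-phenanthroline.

There is no counter-ion, so the complex is neutral overall.
Ligand charges: 2×bromo (-1 each), 2×hydroxo (-1 each), 1×1,10-phenanthroline (neutral); total -4. So Mo + (-4) = 0, giving Mo = +4.
Ligands are named alphabetically: bromo before hydroxo before phenanthroline.

dibromodihydroxo(1,10-phenanthroline)molybdenum(IV)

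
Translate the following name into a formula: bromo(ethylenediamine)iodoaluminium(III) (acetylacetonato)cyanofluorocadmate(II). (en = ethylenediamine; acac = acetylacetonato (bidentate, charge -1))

Cation [Al…]: ligand charges -2, Al(III) ⇒ ion charge 1+.
Anion [Cd…]: ligand charges -3, Cd(II) ⇒ ion charge 1−.

[AlBr(en)I][Cd(acac)(CN)F]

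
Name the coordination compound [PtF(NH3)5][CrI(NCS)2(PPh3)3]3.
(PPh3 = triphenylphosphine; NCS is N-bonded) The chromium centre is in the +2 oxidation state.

pentaamminefluoroplatinum(IV) iododiisothiocyanatotris(triphenylphosphine)chromate(II)

Cr is given as +2; the anion's ligand charges sum to -3, so the complex anion is 1−.
With 3 anions per cation, the cation must be 3×1 = 3+.
Cation: ligand charges sum to -1; for the ion to be 3+, Pt = +4.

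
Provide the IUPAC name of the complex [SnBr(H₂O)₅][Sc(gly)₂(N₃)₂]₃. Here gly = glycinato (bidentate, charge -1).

pentaaquabromotin(IV) diazidobis(glycinato)scandate(III)

Both ions are complex: the cation is named first with the plain metal name, the anion second with the -ate form; each ion's ligands are alphabetised independently.
Scandium is always +3 in its complexes; the anion's ligand charges sum to -4, so the complex anion is 1−.
With 3 anions per cation, the cation must be 3×1 = 3+.
Cation: ligand charges sum to -1; for the ion to be 3+, Sn = +4.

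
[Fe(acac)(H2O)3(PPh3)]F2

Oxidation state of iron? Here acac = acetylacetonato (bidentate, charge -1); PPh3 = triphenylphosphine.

+3

2 fluoride outside the brackets (-1 each) → the complex ion is 2+.
Ligand charges: 1×acac = -1; 3×H2O neutral; 1×PPh3 neutral; sum -1.
Fe + (-1) = 2+ ⇒ Fe is +3.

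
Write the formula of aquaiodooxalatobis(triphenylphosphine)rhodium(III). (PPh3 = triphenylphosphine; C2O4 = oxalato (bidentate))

[Rh(C2O4)(H2O)I(PPh3)2]

Ligands: 2 triphenylphosphine (PPh3, neutral), 1 iodo (I, -1), 1 aqua (H2O, neutral), 1 oxalato (C2O4, -2). Ligand charge sum = -3.
With Rh in oxidation state +3, the complex ion is [Rh...].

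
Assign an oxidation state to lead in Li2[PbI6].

+4

2 lithium outside the brackets (+1 each) → the complex ion is 2−.
Ligand charges: 6×I = -6; sum -6.
Pb + (-6) = 2− ⇒ Pb is +4.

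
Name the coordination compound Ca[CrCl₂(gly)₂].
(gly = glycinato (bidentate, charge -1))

The 1 calcium counter-ion carries a total charge of +2, so each complex ion is 2−.
Ligand charges: 2×glycinato (-1 each), 2×chloro (-1 each); total -4. So Cr + (-4) = 2−, giving Cr = +2.
The complex ion is anionic, so chromium takes the -ate form chromate(II).

calcium dichlorobis(glycinato)chromate(II)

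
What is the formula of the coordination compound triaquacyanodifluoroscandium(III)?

[Sc(CN)F2(H2O)3]

Ligands: 2 fluoro (F, -1), 1 cyano (CN, -1), 3 aqua (H2O, neutral). Ligand charge sum = -3.
With Sc in oxidation state +3, the complex ion is [Sc...].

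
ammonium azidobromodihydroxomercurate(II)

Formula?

Ligands: 1 bromo (Br, -1), 1 azido (N3, -1), 2 hydroxo (OH, -1). Ligand charge sum = -4.
Charge balance with ammonium (+1) requires 1 complex ion per 2 ammonium.

(NH4)2[HgBr(N3)(OH)2]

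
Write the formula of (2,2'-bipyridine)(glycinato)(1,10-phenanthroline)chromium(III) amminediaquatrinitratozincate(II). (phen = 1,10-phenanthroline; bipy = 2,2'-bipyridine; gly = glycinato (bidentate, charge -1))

[Cr(bipy)(gly)(phen)][Zn(H2O)2(NH3)(NO3)3]2

Cation [Cr…]: ligand charges -1, Cr(III) ⇒ ion charge 2+.
Anion [Zn…]: ligand charges -3, Zn(II) ⇒ ion charge 1−.
One 2+ cation requires 2 of the 1− anion.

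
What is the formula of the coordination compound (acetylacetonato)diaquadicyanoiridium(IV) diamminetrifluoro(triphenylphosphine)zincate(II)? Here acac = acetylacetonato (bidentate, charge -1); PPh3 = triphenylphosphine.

[Ir(acac)(CN)2(H2O)2][ZnF3(NH3)2(PPh3)]

Cation [Ir…]: ligand charges -3, Ir(IV) ⇒ ion charge 1+.
Anion [Zn…]: ligand charges -3, Zn(II) ⇒ ion charge 1−.
One 1+ cation balances one 1− anion.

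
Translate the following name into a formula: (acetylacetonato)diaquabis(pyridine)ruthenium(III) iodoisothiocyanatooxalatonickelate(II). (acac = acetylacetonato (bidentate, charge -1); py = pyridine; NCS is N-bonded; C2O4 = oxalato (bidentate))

[Ru(acac)(H2O)2(py)2][Ni(C2O4)I(NCS)]

Cation [Ru…]: ligand charges -1, Ru(III) ⇒ ion charge 2+.
Anion [Ni…]: ligand charges -4, Ni(II) ⇒ ion charge 2−.
One 2+ cation balances one 2− anion.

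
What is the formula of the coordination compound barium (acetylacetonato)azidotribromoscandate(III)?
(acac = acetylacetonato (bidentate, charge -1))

Ba[Sc(acac)Br3(N3)]

Ligands: 1 azido (N3, -1), 3 bromo (Br, -1), 1 acetylacetonato (acac, -1). Ligand charge sum = -5.
Charge balance with barium (+2) requires 1 complex ion per 1 barium.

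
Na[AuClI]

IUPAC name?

sodium chloroiodoaurate(I)

The 1 sodium counter-ion carries a total charge of +1, so each complex ion is 1−.
Ligand charges: 1×chloro (-1 each), 1×iodo (-1 each); total -2. So Au + (-2) = 1−, giving Au = +1.
Ligands are named alphabetically: chloro before iodo.
The complex ion is anionic, so gold takes the -ate form aurate(I).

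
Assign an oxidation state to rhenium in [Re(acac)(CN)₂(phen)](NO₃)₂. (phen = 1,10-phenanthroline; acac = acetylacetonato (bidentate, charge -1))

+5

2 nitrate outside the brackets (-1 each) → the complex ion is 2+.
Ligand charges: 1×phen neutral; 1×acac = -1; 2×CN = -2; sum -3.
Re + (-3) = 2+ ⇒ Re is +5.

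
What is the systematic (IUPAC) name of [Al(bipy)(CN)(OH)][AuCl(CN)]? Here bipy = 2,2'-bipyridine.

(2,2'-bipyridine)cyanohydroxoaluminium(III) chlorocyanoaurate(I)

Aluminium is always +3 in its complexes; the cation's ligand charges sum to -2, so the complex cation is 1+.
A 1:1 salt means the anion carries the equal and opposite charge, 1−.
Anion: ligand charges sum to -2; for the ion to be 1−, Au = +1.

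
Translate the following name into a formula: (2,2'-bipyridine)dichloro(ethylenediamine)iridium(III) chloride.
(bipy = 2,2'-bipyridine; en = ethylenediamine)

Ligands: 1 2,2'-bipyridine (bipy, neutral), 1 ethylenediamine (en, neutral), 2 chloro (Cl, -1). Ligand charge sum = -2.
Charge balance with chloride (-1) requires 1 complex ion per 1 chloride.

[Ir(bipy)Cl2(en)]Cl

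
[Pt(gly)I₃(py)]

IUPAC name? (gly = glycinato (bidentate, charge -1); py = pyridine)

(glycinato)triiodo(pyridine)platinum(IV)

There is no counter-ion, so the complex is neutral overall.
Ligand charges: 1×glycinato (-1 each), 3×iodo (-1 each), 1×pyridine (neutral); total -4. So Pt + (-4) = 0, giving Pt = +4.
Ligands are named alphabetically: glycinato before iodo before pyridine.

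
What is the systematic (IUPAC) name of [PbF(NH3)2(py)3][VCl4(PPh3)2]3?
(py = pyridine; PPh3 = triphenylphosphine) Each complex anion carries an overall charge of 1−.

diamminefluorotris(pyridine)lead(IV) tetrachlorobis(triphenylphosphine)vanadate(III)

The complex anion is given as 1−; its ligand charges sum to -4, so V = +3.
With 3 anions per cation, the cation must be 3×1 = 3+.
Cation: ligand charges sum to -1; for the ion to be 3+, Pb = +4.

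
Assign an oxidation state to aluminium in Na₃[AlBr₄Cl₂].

3 sodium outside the brackets (+1 each) → the complex ion is 3−.
Ligand charges: 2×Cl = -2; 4×Br = -4; sum -6.
Al + (-6) = 3− ⇒ Al is +3.

+3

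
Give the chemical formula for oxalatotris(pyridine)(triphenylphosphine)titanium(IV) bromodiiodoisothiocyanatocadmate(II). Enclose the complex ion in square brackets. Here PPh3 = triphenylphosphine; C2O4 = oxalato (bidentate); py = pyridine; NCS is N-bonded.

Cation [Ti…]: ligand charges -2, Ti(IV) ⇒ ion charge 2+.
Anion [Cd…]: ligand charges -4, Cd(II) ⇒ ion charge 2−.
One 2+ cation balances one 2− anion.

[Ti(C2O4)(PPh3)(py)3][CdBrI2(NCS)]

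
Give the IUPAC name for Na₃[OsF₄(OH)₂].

The 3 sodium counter-ions carry a total charge of +3, so each complex ion is 3−.
Ligand charges: 4×fluoro (-1 each), 2×hydroxo (-1 each); total -6. So Os + (-6) = 3−, giving Os = +3.
Ligands are named alphabetically: fluoro before hydroxo.
The complex ion is anionic, so osmium takes the -ate form osmate(III).

sodium tetrafluorodihydroxoosmate(III)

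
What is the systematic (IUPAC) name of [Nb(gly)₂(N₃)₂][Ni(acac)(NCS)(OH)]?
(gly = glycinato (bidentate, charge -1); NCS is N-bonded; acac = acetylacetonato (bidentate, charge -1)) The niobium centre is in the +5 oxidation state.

Both ions are complex: the cation is named first with the plain metal name, the anion second with the -ate form; each ion's ligands are alphabetised independently.
Nb is given as +5; the cation's ligand charges sum to -4, so the complex cation is 1+.
A 1:1 salt means the anion carries the equal and opposite charge, 1−.
Anion: ligand charges sum to -3; for the ion to be 1−, Ni = +2.

diazidobis(glycinato)niobium(V) (acetylacetonato)hydroxoisothiocyanatonickelate(II)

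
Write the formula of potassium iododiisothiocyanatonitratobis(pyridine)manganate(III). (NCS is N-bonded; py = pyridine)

Ligands: 1 nitrato (NO3, -1), 2 isothiocyanato (NCS, -1), 2 pyridine (py, neutral), 1 iodo (I, -1). Ligand charge sum = -4.
Charge balance with potassium (+1) requires 1 complex ion per 1 potassium.

K[MnI(NCS)2(NO3)(py)2]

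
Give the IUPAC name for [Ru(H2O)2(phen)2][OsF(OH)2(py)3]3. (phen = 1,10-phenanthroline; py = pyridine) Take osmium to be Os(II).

diaquabis(1,10-phenanthroline)ruthenium(III) fluorodihydroxotris(pyridine)osmate(II)

Os is given as +2; the anion's ligand charges sum to -3, so the complex anion is 1−.
With 3 anions per cation, the cation must be 3×1 = 3+.
Cation: ligand charges sum to 0; for the ion to be 3+, Ru = +3.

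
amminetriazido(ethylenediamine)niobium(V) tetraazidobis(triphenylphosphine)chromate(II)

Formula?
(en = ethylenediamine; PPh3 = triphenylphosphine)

Cation [Nb…]: ligand charges -3, Nb(V) ⇒ ion charge 2+.
Anion [Cr…]: ligand charges -4, Cr(II) ⇒ ion charge 2−.

[Nb(en)(N3)3(NH3)][Cr(N3)4(PPh3)2]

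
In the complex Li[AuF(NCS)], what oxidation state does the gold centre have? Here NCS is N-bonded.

1 lithium outside the brackets (+1 each) → the complex ion is 1−.
Ligand charges: 1×NCS = -1; 1×F = -1; sum -2.
Au + (-2) = 1− ⇒ Au is +1.

+1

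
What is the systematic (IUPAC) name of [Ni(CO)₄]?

tetracarbonylnickel(0)

There is no counter-ion, so the complex is neutral overall.
Ligand charges: 4×carbonyl (neutral); total 0. So Ni + (0) = 0, giving Ni = 0.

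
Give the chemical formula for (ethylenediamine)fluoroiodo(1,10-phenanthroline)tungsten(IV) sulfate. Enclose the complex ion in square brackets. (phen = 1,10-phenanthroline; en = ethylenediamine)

Ligands: 1 fluoro (F, -1), 1 1,10-phenanthroline (phen, neutral), 1 iodo (I, -1), 1 ethylenediamine (en, neutral). Ligand charge sum = -2.
Charge balance with sulfate (-2) requires 1 complex ion per 1 sulfate.

[W(en)FI(phen)]SO4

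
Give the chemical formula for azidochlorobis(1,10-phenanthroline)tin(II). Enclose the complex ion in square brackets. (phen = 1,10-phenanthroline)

[SnCl(N3)(phen)2]

Ligands: 2 1,10-phenanthroline (phen, neutral), 1 azido (N3, -1), 1 chloro (Cl, -1). Ligand charge sum = -2.
With Sn in oxidation state +2, the complex ion is [Sn...].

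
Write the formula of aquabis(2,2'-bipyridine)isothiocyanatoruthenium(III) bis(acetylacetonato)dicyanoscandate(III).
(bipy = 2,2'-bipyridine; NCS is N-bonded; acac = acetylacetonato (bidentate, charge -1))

Cation [Ru…]: ligand charges -1, Ru(III) ⇒ ion charge 2+.
Anion [Sc…]: ligand charges -4, Sc(III) ⇒ ion charge 1−.
One 2+ cation requires 2 of the 1− anion.

[Ru(bipy)2(H2O)(NCS)][Sc(acac)2(CN)2]2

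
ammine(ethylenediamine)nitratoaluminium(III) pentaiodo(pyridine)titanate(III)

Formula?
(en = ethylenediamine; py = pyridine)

Cation [Al…]: ligand charges -1, Al(III) ⇒ ion charge 2+.
Anion [Ti…]: ligand charges -5, Ti(III) ⇒ ion charge 2−.

[Al(en)(NH3)(NO3)][TiI5(py)]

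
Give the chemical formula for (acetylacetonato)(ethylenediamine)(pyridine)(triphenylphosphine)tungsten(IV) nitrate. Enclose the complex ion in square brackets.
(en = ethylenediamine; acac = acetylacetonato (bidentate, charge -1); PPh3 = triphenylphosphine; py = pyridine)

[W(acac)(en)(PPh3)(py)](NO3)3

Ligands: 1 ethylenediamine (en, neutral), 1 acetylacetonato (acac, -1), 1 triphenylphosphine (PPh3, neutral), 1 pyridine (py, neutral). Ligand charge sum = -1.
With W in oxidation state +4, the complex ion is [W...]^3+.
Charge balance with nitrate (-1) requires 1 complex ion per 3 nitrate.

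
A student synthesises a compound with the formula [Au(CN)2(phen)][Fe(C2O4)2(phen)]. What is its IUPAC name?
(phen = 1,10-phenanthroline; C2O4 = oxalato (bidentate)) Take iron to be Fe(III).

dicyano(1,10-phenanthroline)gold(III) dioxalato(1,10-phenanthroline)ferrate(III)

Both ions are complex: the cation is named first with the plain metal name, the anion second with the -ate form; each ion's ligands are alphabetised independently.
Fe is given as +3; the anion's ligand charges sum to -4, so the complex anion is 1−.
A 1:1 salt means the cation carries the equal and opposite charge, 1+.
Cation: ligand charges sum to -2; for the ion to be 1+, Au = +3.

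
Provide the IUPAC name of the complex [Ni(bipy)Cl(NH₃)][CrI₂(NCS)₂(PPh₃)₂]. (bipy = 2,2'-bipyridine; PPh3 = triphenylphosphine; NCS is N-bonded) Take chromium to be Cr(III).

ammine(2,2'-bipyridine)chloronickel(II) diiododiisothiocyanatobis(triphenylphosphine)chromate(III)

Both ions are complex: the cation is named first with the plain metal name, the anion second with the -ate form; each ion's ligands are alphabetised independently.
Cr is given as +3; the anion's ligand charges sum to -4, so the complex anion is 1−.
A 1:1 salt means the cation carries the equal and opposite charge, 1+.
Cation: ligand charges sum to -1; for the ion to be 1+, Ni = +2.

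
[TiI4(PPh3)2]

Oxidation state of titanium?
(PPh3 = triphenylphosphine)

No counter-ion: the bracketed complex is neutral.
Ligand charges: 2×PPh3 neutral; 4×I = -4; sum -4.
Ti + (-4) = 0 ⇒ Ti is +4.

+4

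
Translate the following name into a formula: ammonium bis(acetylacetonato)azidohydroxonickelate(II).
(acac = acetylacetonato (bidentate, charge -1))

(NH4)2[Ni(acac)2(N3)(OH)]

Ligands: 2 acetylacetonato (acac, -1), 1 hydroxo (OH, -1), 1 azido (N3, -1). Ligand charge sum = -4.
With Ni in oxidation state +2, the complex ion is [Ni...]^2−.
Charge balance with ammonium (+1) requires 1 complex ion per 2 ammonium.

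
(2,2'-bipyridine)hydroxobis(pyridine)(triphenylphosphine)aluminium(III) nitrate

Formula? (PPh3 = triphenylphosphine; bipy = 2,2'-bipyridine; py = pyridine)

Ligands: 1 triphenylphosphine (PPh3, neutral), 1 2,2'-bipyridine (bipy, neutral), 1 hydroxo (OH, -1), 2 pyridine (py, neutral). Ligand charge sum = -1.
With Al in oxidation state +3, the complex ion is [Al...]^2+.
Charge balance with nitrate (-1) requires 1 complex ion per 2 nitrate.

[Al(bipy)(OH)(PPh3)(py)2](NO3)2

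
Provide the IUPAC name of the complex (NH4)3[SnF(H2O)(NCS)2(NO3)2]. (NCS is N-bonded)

ammonium aquafluorodiisothiocyanatodinitratostannate(II)

The 3 ammonium counter-ions carry a total charge of +3, so each complex ion is 3−.
Ligand charges: 1×aqua (neutral), 2×nitrato (-1 each), 2×isothiocyanato (-1 each), 1×fluoro (-1 each); total -5. So Sn + (-5) = 3−, giving Sn = +2.
The complex ion is anionic, so tin takes the -ate form stannate(II).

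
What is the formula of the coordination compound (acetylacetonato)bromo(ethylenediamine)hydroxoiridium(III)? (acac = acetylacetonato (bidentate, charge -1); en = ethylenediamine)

Ligands: 1 bromo (Br, -1), 1 acetylacetonato (acac, -1), 1 ethylenediamine (en, neutral), 1 hydroxo (OH, -1). Ligand charge sum = -3.
With Ir in oxidation state +3, the complex ion is [Ir...].

[Ir(acac)Br(en)(OH)]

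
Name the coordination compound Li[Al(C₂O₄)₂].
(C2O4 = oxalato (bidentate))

The 1 lithium counter-ion carries a total charge of +1, so each complex ion is 1−.
Ligand charges: 2×oxalato (-2 each); total -4. So Al + (-4) = 1−, giving Al = +3.
The complex ion is anionic, so aluminium takes the -ate form aluminate(III).

lithium dioxalatoaluminate(III)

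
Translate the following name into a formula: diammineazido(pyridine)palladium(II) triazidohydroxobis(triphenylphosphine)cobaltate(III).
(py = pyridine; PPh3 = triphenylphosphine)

Cation [Pd…]: ligand charges -1, Pd(II) ⇒ ion charge 1+.
Anion [Co…]: ligand charges -4, Co(III) ⇒ ion charge 1−.

[Pd(N3)(NH3)2(py)][Co(N3)3(OH)(PPh3)2]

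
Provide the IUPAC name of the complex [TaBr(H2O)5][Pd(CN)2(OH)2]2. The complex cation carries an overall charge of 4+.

The complex cation is given as 4+; its ligand charges sum to -1, so Ta = +5.
With 2 anions per cation, each anion must be 4/2 = 2−.
Anion: ligand charges sum to -4; for the ion to be 2−, Pd = +2.

pentaaquabromotantalum(V) dicyanodihydroxopalladate(II)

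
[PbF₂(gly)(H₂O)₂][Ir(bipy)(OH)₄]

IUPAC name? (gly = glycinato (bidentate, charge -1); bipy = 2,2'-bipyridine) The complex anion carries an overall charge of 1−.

diaquadifluoro(glycinato)lead(IV) (2,2'-bipyridine)tetrahydroxoiridate(III)

The complex anion is given as 1−; its ligand charges sum to -4, so Ir = +3.
A 1:1 salt means the cation carries the equal and opposite charge, 1+.
Cation: ligand charges sum to -3; for the ion to be 1+, Pb = +4.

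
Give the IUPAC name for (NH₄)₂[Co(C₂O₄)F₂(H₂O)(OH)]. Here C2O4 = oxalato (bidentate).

The 2 ammonium counter-ions carry a total charge of +2, so each complex ion is 2−.
Ligand charges: 1×hydroxo (-1 each), 1×oxalato (-2 each), 2×fluoro (-1 each), 1×aqua (neutral); total -5. So Co + (-5) = 2−, giving Co = +3.
Ligands are named alphabetically: aqua before fluoro before hydroxo before oxalato.
The complex ion is anionic, so cobalt takes the -ate form cobaltate(III).

ammonium aquadifluorohydroxooxalatocobaltate(III)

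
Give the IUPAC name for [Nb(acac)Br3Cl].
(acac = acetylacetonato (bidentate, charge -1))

(acetylacetonato)tribromochloroniobium(V)

There is no counter-ion, so the complex is neutral overall.
Ligand charges: 3×bromo (-1 each), 1×acetylacetonato (-1 each), 1×chloro (-1 each); total -5. So Nb + (-5) = 0, giving Nb = +5.
Ligands are named alphabetically: acetylacetonato before bromo before chloro.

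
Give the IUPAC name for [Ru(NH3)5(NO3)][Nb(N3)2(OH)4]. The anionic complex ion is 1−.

Both ions are complex: the cation is named first with the plain metal name, the anion second with the -ate form; each ion's ligands are alphabetised independently.
The complex anion is given as 1−; its ligand charges sum to -6, so Nb = +5.
A 1:1 salt means the cation carries the equal and opposite charge, 1+.
Cation: ligand charges sum to -1; for the ion to be 1+, Ru = +2.

pentaamminenitratoruthenium(II) diazidotetrahydroxoniobate(V)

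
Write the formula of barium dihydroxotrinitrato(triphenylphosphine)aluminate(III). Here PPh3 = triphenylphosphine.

Ba[Al(NO3)3(OH)2(PPh3)]

Ligands: 2 hydroxo (OH, -1), 1 triphenylphosphine (PPh3, neutral), 3 nitrato (NO3, -1). Ligand charge sum = -5.
With Al in oxidation state +3, the complex ion is [Al...]^2−.
Charge balance with barium (+2) requires 1 complex ion per 1 barium.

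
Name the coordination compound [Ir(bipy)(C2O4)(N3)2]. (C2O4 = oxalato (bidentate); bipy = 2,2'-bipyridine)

diazido(2,2'-bipyridine)oxalatoiridium(IV)

There is no counter-ion, so the complex is neutral overall.
Ligand charges: 1×oxalato (-2 each), 2×azido (-1 each), 1×2,2'-bipyridine (neutral); total -4. So Ir + (-4) = 0, giving Ir = +4.
Ligands are named alphabetically: azido before bipyridine before oxalato.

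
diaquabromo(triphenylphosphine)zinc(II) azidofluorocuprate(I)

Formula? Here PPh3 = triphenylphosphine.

[ZnBr(H2O)2(PPh3)][CuF(N3)]

Cation [Zn…]: ligand charges -1, Zn(II) ⇒ ion charge 1+.
Anion [Cu…]: ligand charges -2, Cu(I) ⇒ ion charge 1−.
One 1+ cation balances one 1− anion.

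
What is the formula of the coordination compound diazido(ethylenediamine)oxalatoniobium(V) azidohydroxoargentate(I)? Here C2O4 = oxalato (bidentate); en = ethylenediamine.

[Nb(C2O4)(en)(N3)2][Ag(N3)(OH)]

Cation [Nb…]: ligand charges -4, Nb(V) ⇒ ion charge 1+.
Anion [Ag…]: ligand charges -2, Ag(I) ⇒ ion charge 1−.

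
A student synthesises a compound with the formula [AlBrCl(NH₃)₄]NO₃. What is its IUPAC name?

The 1 nitrate counter-ion carries a total charge of -1, so each complex ion is 1+.
Ligand charges: 1×bromo (-1 each), 1×chloro (-1 each), 4×ammine (neutral); total -2. So Al + (-2) = 1+, giving Al = +3.
Ligands are named alphabetically: ammine before bromo before chloro.

tetraamminebromochloroaluminium(III) nitrate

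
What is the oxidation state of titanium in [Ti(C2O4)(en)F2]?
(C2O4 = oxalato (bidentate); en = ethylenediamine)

+4

No counter-ion: the bracketed complex is neutral.
Ligand charges: 1×C2O4 = -2; 1×en neutral; 2×F = -2; sum -4.
Ti + (-4) = 0 ⇒ Ti is +4.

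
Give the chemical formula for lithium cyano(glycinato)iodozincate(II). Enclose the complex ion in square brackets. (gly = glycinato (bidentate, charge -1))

Li[Zn(CN)(gly)I]

Ligands: 1 cyano (CN, -1), 1 iodo (I, -1), 1 glycinato (gly, -1). Ligand charge sum = -3.
With Zn in oxidation state +2, the complex ion is [Zn...]^1−.
Charge balance with lithium (+1) requires 1 complex ion per 1 lithium.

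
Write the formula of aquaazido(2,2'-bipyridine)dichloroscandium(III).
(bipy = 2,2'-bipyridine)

Ligands: 1 azido (N3, -1), 2 chloro (Cl, -1), 1 2,2'-bipyridine (bipy, neutral), 1 aqua (H2O, neutral). Ligand charge sum = -3.
With Sc in oxidation state +3, the complex ion is [Sc...].

[Sc(bipy)Cl2(H2O)(N3)]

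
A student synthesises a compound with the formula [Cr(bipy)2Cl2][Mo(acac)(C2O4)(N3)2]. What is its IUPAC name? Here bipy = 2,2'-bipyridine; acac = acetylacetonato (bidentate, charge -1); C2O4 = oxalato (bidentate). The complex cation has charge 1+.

bis(2,2'-bipyridine)dichlorochromium(III) (acetylacetonato)diazidooxalatomolybdate(IV)

Both ions are complex: the cation is named first with the plain metal name, the anion second with the -ate form; each ion's ligands are alphabetised independently.
The complex cation is given as 1+; its ligand charges sum to -2, so Cr = +3.
A 1:1 salt means the anion carries the equal and opposite charge, 1−.
Anion: ligand charges sum to -5; for the ion to be 1−, Mo = +4.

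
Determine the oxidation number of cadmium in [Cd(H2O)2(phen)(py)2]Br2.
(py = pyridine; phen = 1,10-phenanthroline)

2 bromide outside the brackets (-1 each) → the complex ion is 2+.
Ligand charges: 2×H2O neutral; 2×py neutral; 1×phen neutral; sum 0.
Cd + (0) = 2+ ⇒ Cd is +2.

+2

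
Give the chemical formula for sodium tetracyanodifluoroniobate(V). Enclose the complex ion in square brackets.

Ligands: 2 fluoro (F, -1), 4 cyano (CN, -1). Ligand charge sum = -6.
Charge balance with sodium (+1) requires 1 complex ion per 1 sodium.

Na[Nb(CN)4F2]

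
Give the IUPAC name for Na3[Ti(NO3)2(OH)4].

sodium tetrahydroxodinitratotitanate(III)

The 3 sodium counter-ions carry a total charge of +3, so each complex ion is 3−.
Ligand charges: 4×hydroxo (-1 each), 2×nitrato (-1 each); total -6. So Ti + (-6) = 3−, giving Ti = +3.
Ligands are named alphabetically: hydroxo before nitrato.
The complex ion is anionic, so titanium takes the -ate form titanate(III).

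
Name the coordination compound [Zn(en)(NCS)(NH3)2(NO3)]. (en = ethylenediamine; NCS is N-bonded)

There is no counter-ion, so the complex is neutral overall.
Ligand charges: 2×ammine (neutral), 1×ethylenediamine (neutral), 1×isothiocyanato (-1 each), 1×nitrato (-1 each); total -2. So Zn + (-2) = 0, giving Zn = +2.
Ligands are named alphabetically: ammine before ethylenediamine before isothiocyanato before nitrato.

diammine(ethylenediamine)isothiocyanatonitratozinc(II)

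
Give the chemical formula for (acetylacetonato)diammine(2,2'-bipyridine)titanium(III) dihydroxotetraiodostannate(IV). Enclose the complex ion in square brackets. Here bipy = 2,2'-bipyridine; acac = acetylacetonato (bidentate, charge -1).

[Ti(acac)(bipy)(NH3)2][SnI4(OH)2]

Cation [Ti…]: ligand charges -1, Ti(III) ⇒ ion charge 2+.
Anion [Sn…]: ligand charges -6, Sn(IV) ⇒ ion charge 2−.
One 2+ cation balances one 2− anion.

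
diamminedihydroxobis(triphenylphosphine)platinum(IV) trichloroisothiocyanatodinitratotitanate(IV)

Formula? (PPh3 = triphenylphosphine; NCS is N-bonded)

Cation [Pt…]: ligand charges -2, Pt(IV) ⇒ ion charge 2+.
Anion [Ti…]: ligand charges -6, Ti(IV) ⇒ ion charge 2−.
One 2+ cation balances one 2− anion.

[Pt(NH3)2(OH)2(PPh3)2][TiCl3(NCS)(NO3)2]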